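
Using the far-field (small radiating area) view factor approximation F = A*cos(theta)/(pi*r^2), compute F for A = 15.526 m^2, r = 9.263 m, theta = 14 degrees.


cos(14 deg) = 0.97030
pi*r^2 = 269.56
F = 15.526 * 0.97030 / 269.56 = 0.055887

0.055887


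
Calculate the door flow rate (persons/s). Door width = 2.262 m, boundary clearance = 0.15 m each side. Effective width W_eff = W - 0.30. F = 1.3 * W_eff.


W_eff = 2.262 - 0.30 = 1.962 m
F = 1.3 * 1.962 = 2.5506 persons/s

2.5506 persons/s


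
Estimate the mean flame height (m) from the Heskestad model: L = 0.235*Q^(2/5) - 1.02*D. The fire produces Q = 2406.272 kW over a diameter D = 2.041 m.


Q^(2/5) = 22.518
0.235 * Q^(2/5) = 5.2918
1.02 * D = 2.0818
L = 3.2100 m

3.2100 m


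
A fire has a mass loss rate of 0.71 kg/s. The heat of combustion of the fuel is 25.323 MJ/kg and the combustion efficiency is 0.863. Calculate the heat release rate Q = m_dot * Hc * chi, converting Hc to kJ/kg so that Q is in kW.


Hc = 25.323 MJ/kg = 25.323 * 1000 kJ/kg = 25323 kJ/kg
Q = 0.71 kg/s * 25323 kJ/kg * 0.863 = 15516 kW

15516 kW


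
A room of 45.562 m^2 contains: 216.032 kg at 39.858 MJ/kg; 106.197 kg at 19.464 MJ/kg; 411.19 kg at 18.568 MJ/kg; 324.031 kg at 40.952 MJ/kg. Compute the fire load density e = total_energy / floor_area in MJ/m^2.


Total energy = 216.032*39.858 + 106.197*19.464 + 411.19*18.568 + 324.031*40.952
= 8610.603 + 2067.018 + 7634.976 + 13269.72
= 31582.32 MJ
e = 31582.32 / 45.562 = 693.17 MJ/m^2

693.17 MJ/m^2


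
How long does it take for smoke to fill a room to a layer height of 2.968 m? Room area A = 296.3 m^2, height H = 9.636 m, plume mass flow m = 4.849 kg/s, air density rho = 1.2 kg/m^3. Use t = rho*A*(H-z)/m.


H - z = 6.668 m
t = 1.2 * 296.3 * 6.668 / 4.849 = 488.94 s

488.94 s


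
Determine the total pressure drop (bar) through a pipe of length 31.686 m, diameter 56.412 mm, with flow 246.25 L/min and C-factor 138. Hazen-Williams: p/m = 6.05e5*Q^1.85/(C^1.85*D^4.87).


Q^1.85 = 26549
C^1.85 = 9094.4
D^4.87 = 3.3820e+08
p/m = 0.0052221 bar/m
p_total = 0.0052221 * 31.686 = 0.16547 bar

0.16547 bar


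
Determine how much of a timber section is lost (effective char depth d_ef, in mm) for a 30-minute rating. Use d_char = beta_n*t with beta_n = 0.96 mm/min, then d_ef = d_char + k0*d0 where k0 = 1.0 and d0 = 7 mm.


d_char = 0.96 * 30 = 28.8 mm
d_ef = 28.8 + 1.0*7 = 35.8 mm

35.8 mm


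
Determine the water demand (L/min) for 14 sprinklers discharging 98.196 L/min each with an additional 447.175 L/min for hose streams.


Sprinkler demand = 14 * 98.196 = 1374.744 L/min
Total = 1374.744 + 447.175 = 1821.919 L/min

1821.919 L/min


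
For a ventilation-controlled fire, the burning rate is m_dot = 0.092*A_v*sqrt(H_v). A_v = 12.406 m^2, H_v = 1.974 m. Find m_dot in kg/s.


sqrt(H_v) = 1.4050
m_dot = 0.092 * 12.406 * 1.4050 = 1.6036 kg/s

1.6036 kg/s


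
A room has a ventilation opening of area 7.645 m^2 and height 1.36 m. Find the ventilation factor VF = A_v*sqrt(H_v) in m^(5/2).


sqrt(H_v) = 1.1662
VF = 7.645 * 1.1662 = 8.9155 m^(5/2)

8.9155 m^(5/2)


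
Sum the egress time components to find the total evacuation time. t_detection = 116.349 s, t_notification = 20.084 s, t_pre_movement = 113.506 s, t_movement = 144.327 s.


Total = 116.349 + 20.084 + 113.506 + 144.327 = 394.266 s

394.266 s


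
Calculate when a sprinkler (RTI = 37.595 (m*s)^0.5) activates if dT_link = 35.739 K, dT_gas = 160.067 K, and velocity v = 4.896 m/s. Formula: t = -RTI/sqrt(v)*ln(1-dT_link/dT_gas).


dT_link/dT_gas = 0.22328
ln(1 - 0.22328) = -0.25267
t = -37.595 / sqrt(4.896) * -0.25267 = 4.2930 s

4.2930 s


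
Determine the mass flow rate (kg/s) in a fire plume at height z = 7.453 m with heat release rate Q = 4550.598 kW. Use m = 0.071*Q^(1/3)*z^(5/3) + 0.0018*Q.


Q^(1/3) = 16.571
z^(5/3) = 28.437
First term = 0.071 * 16.571 * 28.437 = 33.458
Second term = 0.0018 * 4550.598 = 8.1911
m = 41.649 kg/s

41.649 kg/s


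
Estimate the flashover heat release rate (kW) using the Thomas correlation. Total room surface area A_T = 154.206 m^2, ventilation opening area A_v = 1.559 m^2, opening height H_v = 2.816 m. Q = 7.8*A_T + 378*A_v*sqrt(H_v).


7.8*A_T = 1202.8
sqrt(H_v) = 1.6781
378*A_v*sqrt(H_v) = 988.90
Q = 1202.8 + 988.90 = 2191.7 kW

2191.7 kW


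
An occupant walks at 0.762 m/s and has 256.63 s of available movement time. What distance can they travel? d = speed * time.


d = 0.762 * 256.63 = 195.55 m

195.55 m


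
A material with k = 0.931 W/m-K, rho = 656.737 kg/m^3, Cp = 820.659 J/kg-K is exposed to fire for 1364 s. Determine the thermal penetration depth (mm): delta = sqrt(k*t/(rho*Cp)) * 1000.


alpha = 0.931 / (656.737 * 820.659) = 1.7274e-06 m^2/s
alpha * t = 0.0023562
delta = sqrt(0.0023562) * 1000 = 48.541 mm

48.541 mm


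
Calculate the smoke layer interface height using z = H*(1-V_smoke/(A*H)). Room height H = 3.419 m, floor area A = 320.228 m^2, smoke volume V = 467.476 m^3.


V/(A*H) = 0.42697
1 - 0.42697 = 0.57303
z = 3.419 * 0.57303 = 1.9592 m

1.9592 m


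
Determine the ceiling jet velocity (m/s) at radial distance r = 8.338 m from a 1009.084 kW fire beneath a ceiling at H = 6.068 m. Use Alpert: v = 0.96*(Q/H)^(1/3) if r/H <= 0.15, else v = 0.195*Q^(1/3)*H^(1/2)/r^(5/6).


r/H = 8.338 / 6.068 = 1.3741
r/H > 0.15, so v = 0.195*Q^(1/3)*H^(1/2)/r^(5/6)
Q^(1/3) = 10.030
H^(1/2) = 2.4633
r^(5/6) = 5.8553
v = 0.195 * 10.030 * 2.4633 / 5.8553 = 0.82284 m/s

0.82284 m/s


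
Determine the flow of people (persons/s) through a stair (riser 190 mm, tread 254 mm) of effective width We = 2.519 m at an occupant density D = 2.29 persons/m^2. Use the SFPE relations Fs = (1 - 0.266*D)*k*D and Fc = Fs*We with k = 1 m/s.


1 - 0.266*D = 1 - 0.266*2.29 = 0.39086
Fs = 0.39086 * 1 * 2.29 = 0.89507 persons/(s*m)
Fc = 0.89507 * 2.519 = 2.2547 persons/s

2.2547 persons/s


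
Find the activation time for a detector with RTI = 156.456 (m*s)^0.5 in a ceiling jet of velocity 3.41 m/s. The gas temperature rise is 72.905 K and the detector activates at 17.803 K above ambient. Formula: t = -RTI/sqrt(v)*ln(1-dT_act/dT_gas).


dT_act/dT_gas = 0.24419
ln(1 - 0.24419) = -0.27997
t = -156.456 / sqrt(3.41) * -0.27997 = 23.721 s

23.721 s


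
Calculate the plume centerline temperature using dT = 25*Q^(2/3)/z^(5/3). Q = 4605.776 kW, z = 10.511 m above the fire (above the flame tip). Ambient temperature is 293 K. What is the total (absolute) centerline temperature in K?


Q^(2/3) = 276.82
z^(5/3) = 50.436
dT = 25 * 276.82 / 50.436 = 137.22 K
T = 293 + 137.22 = 430.22 K

430.22 K


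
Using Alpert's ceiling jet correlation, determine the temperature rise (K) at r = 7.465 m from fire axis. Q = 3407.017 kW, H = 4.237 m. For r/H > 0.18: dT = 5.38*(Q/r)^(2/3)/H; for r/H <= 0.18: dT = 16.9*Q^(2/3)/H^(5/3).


r/H = 7.465 / 4.237 = 1.7619
r/H > 0.18, so dT = 5.38*(Q/r)^(2/3)/H
Q/r = 456.40
(Q/r)^(2/3) = 59.278
dT = 5.38 * 59.278 / 4.237 = 75.270 K

75.270 K


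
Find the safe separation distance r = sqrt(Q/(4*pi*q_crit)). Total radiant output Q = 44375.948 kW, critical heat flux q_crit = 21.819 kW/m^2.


4*pi*q_crit = 274.19
Q/(4*pi*q_crit) = 161.85
r = sqrt(161.85) = 12.722 m

12.722 m


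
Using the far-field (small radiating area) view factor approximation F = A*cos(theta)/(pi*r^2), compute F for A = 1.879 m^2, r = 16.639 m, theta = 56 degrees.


cos(56 deg) = 0.55919
pi*r^2 = 869.77
F = 1.879 * 0.55919 / 869.77 = 0.0012080

0.0012080


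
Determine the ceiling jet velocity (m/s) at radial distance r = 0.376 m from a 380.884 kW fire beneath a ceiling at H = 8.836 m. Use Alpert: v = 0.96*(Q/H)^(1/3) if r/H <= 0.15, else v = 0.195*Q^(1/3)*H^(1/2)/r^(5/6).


r/H = 0.376 / 8.836 = 0.042553
r/H <= 0.15, so v = 0.96*(Q/H)^(1/3)
Q/H = 43.106
(Q/H)^(1/3) = 3.5063
v = 0.96 * 3.5063 = 3.3660 m/s

3.3660 m/s


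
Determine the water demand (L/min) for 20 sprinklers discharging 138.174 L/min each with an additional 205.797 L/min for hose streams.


Sprinkler demand = 20 * 138.174 = 2763.48 L/min
Total = 2763.48 + 205.797 = 2969.277 L/min

2969.277 L/min


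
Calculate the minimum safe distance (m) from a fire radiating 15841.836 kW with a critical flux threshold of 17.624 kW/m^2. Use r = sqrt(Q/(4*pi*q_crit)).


4*pi*q_crit = 221.47
Q/(4*pi*q_crit) = 71.530
r = sqrt(71.530) = 8.4576 m

8.4576 m


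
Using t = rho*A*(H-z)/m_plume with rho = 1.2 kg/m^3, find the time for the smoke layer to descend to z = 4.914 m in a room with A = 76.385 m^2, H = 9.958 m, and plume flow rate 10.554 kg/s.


H - z = 5.044 m
t = 1.2 * 76.385 * 5.044 / 10.554 = 43.807 s

43.807 s


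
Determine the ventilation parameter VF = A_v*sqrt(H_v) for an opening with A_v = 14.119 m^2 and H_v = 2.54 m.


sqrt(H_v) = 1.5937
VF = 14.119 * 1.5937 = 22.502 m^(5/2)

22.502 m^(5/2)


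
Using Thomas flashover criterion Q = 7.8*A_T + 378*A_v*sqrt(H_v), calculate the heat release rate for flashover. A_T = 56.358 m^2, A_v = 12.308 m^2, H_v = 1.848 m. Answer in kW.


7.8*A_T = 439.59
sqrt(H_v) = 1.3594
378*A_v*sqrt(H_v) = 6324.6
Q = 439.59 + 6324.6 = 6764.2 kW

6764.2 kW


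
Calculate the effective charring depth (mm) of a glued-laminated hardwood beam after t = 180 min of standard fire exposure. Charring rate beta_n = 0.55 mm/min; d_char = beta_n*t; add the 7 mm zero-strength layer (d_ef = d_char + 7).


d_char = 0.55 * 180 = 99 mm
d_ef = 99 + 1.0*7 = 106 mm

106 mm


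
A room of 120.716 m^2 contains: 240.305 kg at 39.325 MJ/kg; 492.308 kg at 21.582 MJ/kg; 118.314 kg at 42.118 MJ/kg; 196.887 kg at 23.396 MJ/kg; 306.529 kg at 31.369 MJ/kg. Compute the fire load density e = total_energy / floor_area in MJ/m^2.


Total energy = 240.305*39.325 + 492.308*21.582 + 118.314*42.118 + 196.887*23.396 + 306.529*31.369
= 9449.994 + 10624.99 + 4983.149 + 4606.368 + 9615.508
= 39280.01 MJ
e = 39280.01 / 120.716 = 325.39 MJ/m^2

325.39 MJ/m^2


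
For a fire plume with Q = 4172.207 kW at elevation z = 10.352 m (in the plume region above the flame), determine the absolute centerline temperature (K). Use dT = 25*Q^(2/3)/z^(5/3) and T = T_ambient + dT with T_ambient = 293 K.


Q^(2/3) = 259.17
z^(5/3) = 49.171
dT = 25 * 259.17 / 49.171 = 131.77 K
T = 293 + 131.77 = 424.77 K

424.77 K


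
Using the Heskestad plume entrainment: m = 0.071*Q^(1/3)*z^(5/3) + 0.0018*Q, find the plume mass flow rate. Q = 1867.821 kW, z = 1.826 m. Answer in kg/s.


Q^(1/3) = 12.315
z^(5/3) = 2.7279
First term = 0.071 * 12.315 * 2.7279 = 2.3853
Second term = 0.0018 * 1867.821 = 3.3621
m = 5.7474 kg/s

5.7474 kg/s


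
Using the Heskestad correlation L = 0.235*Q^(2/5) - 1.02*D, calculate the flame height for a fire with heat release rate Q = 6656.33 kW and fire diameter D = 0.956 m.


Q^(2/5) = 33.829
0.235 * Q^(2/5) = 7.9499
1.02 * D = 0.97512
L = 6.9748 m

6.9748 m


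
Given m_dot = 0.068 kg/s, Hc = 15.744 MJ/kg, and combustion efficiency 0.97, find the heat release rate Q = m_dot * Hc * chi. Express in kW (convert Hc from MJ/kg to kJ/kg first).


Hc = 15.744 MJ/kg = 15.744 * 1000 kJ/kg = 15744 kJ/kg
Q = 0.068 kg/s * 15744 kJ/kg * 0.97 = 1038.5 kW

1038.5 kW


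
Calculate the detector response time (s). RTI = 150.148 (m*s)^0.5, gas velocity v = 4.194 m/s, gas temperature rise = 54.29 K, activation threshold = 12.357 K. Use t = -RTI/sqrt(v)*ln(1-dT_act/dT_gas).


dT_act/dT_gas = 0.22761
ln(1 - 0.22761) = -0.25827
t = -150.148 / sqrt(4.194) * -0.25827 = 18.935 s

18.935 s


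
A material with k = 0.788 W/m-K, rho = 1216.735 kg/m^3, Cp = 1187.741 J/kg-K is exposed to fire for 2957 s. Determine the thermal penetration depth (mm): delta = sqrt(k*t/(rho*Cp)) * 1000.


alpha = 0.788 / (1216.735 * 1187.741) = 5.4527e-07 m^2/s
alpha * t = 0.0016124
delta = sqrt(0.0016124) * 1000 = 40.154 mm

40.154 mm


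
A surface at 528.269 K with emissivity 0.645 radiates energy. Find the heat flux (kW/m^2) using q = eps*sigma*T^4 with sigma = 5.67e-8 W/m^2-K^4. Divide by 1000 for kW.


T^4 = 7.7879e+10
q = 0.645 * 5.67e-8 * 7.7879e+10 / 1000 = 2.8482 kW/m^2

2.8482 kW/m^2


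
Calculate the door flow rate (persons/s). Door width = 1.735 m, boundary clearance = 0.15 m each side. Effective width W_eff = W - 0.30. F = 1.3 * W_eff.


W_eff = 1.735 - 0.30 = 1.435 m
F = 1.3 * 1.435 = 1.8655 persons/s

1.8655 persons/s


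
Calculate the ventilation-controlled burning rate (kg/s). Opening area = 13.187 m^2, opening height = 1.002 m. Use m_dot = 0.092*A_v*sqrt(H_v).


sqrt(H_v) = 1.0010
m_dot = 0.092 * 13.187 * 1.0010 = 1.2144 kg/s

1.2144 kg/s


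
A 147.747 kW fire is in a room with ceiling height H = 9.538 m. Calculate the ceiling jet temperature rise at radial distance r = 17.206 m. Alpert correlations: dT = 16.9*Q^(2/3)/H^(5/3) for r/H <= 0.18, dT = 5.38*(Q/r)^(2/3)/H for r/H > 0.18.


r/H = 17.206 / 9.538 = 1.8039
r/H > 0.18, so dT = 5.38*(Q/r)^(2/3)/H
Q/r = 8.5869
(Q/r)^(2/3) = 4.1933
dT = 5.38 * 4.1933 / 9.538 = 2.3653 K

2.3653 K


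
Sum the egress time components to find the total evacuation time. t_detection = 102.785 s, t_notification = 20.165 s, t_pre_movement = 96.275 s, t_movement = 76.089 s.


Total = 102.785 + 20.165 + 96.275 + 76.089 = 295.314 s

295.314 s


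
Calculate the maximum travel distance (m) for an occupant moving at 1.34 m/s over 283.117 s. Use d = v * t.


d = 1.34 * 283.117 = 379.38 m

379.38 m


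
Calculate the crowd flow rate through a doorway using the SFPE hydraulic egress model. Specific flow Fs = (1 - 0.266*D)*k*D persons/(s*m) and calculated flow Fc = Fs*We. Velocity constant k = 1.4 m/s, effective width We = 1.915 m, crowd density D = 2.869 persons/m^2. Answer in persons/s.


1 - 0.266*D = 1 - 0.266*2.869 = 0.23685
Fs = 0.23685 * 1.4 * 2.869 = 0.95132 persons/(s*m)
Fc = 0.95132 * 1.915 = 1.8218 persons/s

1.8218 persons/s


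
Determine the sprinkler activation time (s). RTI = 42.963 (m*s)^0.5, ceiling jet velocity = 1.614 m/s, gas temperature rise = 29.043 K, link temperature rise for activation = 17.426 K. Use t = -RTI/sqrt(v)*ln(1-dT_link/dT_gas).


dT_link/dT_gas = 0.60001
ln(1 - 0.60001) = -0.91631
t = -42.963 / sqrt(1.614) * -0.91631 = 30.987 s

30.987 s


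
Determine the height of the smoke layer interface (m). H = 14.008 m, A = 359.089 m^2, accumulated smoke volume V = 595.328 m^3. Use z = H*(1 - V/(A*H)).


V/(A*H) = 0.11835
1 - 0.11835 = 0.88165
z = 14.008 * 0.88165 = 12.350 m

12.350 m


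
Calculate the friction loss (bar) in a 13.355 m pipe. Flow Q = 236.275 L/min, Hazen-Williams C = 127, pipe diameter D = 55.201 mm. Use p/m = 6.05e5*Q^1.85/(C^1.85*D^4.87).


Q^1.85 = 24594
C^1.85 = 7799.0
D^4.87 = 3.0429e+08
p/m = 0.0062699 bar/m
p_total = 0.0062699 * 13.355 = 0.083734 bar

0.083734 bar


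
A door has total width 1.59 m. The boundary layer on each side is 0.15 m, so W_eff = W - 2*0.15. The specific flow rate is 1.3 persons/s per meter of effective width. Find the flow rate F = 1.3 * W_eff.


W_eff = 1.59 - 0.30 = 1.29 m
F = 1.3 * 1.29 = 1.677 persons/s

1.677 persons/s


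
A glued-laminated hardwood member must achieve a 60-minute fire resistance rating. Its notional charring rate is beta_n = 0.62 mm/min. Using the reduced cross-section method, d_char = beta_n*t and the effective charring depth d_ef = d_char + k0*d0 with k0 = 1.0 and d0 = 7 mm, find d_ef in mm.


d_char = 0.62 * 60 = 37.2 mm
d_ef = 37.2 + 1.0*7 = 44.2 mm

44.2 mm


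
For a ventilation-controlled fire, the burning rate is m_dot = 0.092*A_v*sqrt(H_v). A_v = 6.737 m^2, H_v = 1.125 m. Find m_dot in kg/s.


sqrt(H_v) = 1.0607
m_dot = 0.092 * 6.737 * 1.0607 = 0.65740 kg/s

0.65740 kg/s


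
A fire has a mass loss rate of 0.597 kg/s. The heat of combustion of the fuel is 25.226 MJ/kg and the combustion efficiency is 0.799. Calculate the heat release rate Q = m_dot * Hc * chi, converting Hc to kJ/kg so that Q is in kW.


Hc = 25.226 MJ/kg = 25.226 * 1000 kJ/kg = 25226 kJ/kg
Q = 0.597 kg/s * 25226 kJ/kg * 0.799 = 12033 kW

12033 kW


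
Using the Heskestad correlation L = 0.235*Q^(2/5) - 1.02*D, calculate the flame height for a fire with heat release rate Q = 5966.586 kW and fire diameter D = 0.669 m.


Q^(2/5) = 32.381
0.235 * Q^(2/5) = 7.6095
1.02 * D = 0.68238
L = 6.9272 m

6.9272 m


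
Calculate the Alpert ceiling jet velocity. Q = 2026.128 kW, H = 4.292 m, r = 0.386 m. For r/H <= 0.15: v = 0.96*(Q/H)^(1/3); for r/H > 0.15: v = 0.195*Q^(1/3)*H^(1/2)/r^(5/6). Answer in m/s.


r/H = 0.386 / 4.292 = 0.089935
r/H <= 0.15, so v = 0.96*(Q/H)^(1/3)
Q/H = 472.07
(Q/H)^(1/3) = 7.7864
v = 0.96 * 7.7864 = 7.4749 m/s

7.4749 m/s


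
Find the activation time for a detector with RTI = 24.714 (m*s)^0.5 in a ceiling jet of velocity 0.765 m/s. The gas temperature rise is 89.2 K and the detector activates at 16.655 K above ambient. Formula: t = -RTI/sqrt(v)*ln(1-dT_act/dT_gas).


dT_act/dT_gas = 0.18672
ln(1 - 0.18672) = -0.20667
t = -24.714 / sqrt(0.765) * -0.20667 = 5.8398 s

5.8398 s


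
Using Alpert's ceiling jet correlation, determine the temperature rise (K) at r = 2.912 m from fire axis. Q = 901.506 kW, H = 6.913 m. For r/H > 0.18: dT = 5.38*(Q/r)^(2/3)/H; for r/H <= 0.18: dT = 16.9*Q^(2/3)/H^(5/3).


r/H = 2.912 / 6.913 = 0.42124
r/H > 0.18, so dT = 5.38*(Q/r)^(2/3)/H
Q/r = 309.58
(Q/r)^(2/3) = 45.763
dT = 5.38 * 45.763 / 6.913 = 35.615 K

35.615 K


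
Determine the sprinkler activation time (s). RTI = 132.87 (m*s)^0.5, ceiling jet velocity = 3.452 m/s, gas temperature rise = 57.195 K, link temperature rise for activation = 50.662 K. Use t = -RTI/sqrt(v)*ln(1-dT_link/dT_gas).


dT_link/dT_gas = 0.88578
ln(1 - 0.88578) = -2.1696
t = -132.87 / sqrt(3.452) * -2.1696 = 155.16 s

155.16 s


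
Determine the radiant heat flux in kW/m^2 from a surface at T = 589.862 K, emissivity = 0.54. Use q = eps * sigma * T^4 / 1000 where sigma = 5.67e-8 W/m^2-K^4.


T^4 = 1.2106e+11
q = 0.54 * 5.67e-8 * 1.2106e+11 / 1000 = 3.7066 kW/m^2

3.7066 kW/m^2


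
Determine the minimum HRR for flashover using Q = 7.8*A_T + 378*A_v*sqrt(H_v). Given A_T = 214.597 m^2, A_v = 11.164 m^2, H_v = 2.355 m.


7.8*A_T = 1673.9
sqrt(H_v) = 1.5346
378*A_v*sqrt(H_v) = 6476.0
Q = 1673.9 + 6476.0 = 8149.9 kW

8149.9 kW


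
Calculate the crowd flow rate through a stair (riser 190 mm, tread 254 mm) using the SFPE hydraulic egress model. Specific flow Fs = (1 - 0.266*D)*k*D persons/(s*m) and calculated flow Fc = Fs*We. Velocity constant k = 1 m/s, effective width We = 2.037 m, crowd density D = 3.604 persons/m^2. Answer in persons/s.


1 - 0.266*D = 1 - 0.266*3.604 = 0.041336
Fs = 0.041336 * 1 * 3.604 = 0.14897 persons/(s*m)
Fc = 0.14897 * 2.037 = 0.30346 persons/s

0.30346 persons/s


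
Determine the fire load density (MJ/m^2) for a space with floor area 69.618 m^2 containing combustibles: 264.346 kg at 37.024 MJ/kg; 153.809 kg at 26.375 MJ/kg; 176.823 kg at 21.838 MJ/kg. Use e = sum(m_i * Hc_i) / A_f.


Total energy = 264.346*37.024 + 153.809*26.375 + 176.823*21.838
= 9787.146 + 4056.712 + 3861.461
= 17705.32 MJ
e = 17705.32 / 69.618 = 254.32 MJ/m^2

254.32 MJ/m^2


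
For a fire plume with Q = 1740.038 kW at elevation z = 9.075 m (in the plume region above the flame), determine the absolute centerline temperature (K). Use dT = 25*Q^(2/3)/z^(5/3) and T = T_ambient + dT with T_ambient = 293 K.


Q^(2/3) = 144.67
z^(5/3) = 39.483
dT = 25 * 144.67 / 39.483 = 91.601 K
T = 293 + 91.601 = 384.60 K

384.60 K


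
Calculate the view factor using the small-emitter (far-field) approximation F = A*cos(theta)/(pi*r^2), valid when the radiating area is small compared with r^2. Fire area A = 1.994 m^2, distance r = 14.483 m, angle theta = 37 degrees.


cos(37 deg) = 0.79864
pi*r^2 = 658.97
F = 1.994 * 0.79864 / 658.97 = 0.0024166

0.0024166


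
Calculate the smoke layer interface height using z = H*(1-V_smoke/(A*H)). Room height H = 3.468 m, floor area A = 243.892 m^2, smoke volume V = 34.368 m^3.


V/(A*H) = 0.040633
1 - 0.040633 = 0.95937
z = 3.468 * 0.95937 = 3.3271 m

3.3271 m


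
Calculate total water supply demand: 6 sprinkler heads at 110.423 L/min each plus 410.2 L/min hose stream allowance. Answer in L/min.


Sprinkler demand = 6 * 110.423 = 662.538 L/min
Total = 662.538 + 410.2 = 1072.738 L/min

1072.738 L/min


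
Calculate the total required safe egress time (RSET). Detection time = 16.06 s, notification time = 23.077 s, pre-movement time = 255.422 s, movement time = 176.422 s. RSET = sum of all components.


Total = 16.06 + 23.077 + 255.422 + 176.422 = 470.981 s

470.981 s


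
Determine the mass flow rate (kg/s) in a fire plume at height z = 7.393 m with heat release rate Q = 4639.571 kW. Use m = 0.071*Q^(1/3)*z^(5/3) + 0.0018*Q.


Q^(1/3) = 16.679
z^(5/3) = 28.057
First term = 0.071 * 16.679 * 28.057 = 33.224
Second term = 0.0018 * 4639.571 = 8.3512
m = 41.575 kg/s

41.575 kg/s


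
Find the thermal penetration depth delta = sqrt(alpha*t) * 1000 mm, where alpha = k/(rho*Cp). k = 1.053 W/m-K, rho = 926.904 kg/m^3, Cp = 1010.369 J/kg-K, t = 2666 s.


alpha = 1.053 / (926.904 * 1010.369) = 1.1244e-06 m^2/s
alpha * t = 0.0029976
delta = sqrt(0.0029976) * 1000 = 54.750 mm

54.750 mm


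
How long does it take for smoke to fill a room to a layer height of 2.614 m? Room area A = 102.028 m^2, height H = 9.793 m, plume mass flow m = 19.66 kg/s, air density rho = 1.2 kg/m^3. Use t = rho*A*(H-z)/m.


H - z = 7.179 m
t = 1.2 * 102.028 * 7.179 / 19.66 = 44.708 s

44.708 s


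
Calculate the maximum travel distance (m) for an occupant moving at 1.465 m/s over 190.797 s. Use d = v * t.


d = 1.465 * 190.797 = 279.52 m

279.52 m


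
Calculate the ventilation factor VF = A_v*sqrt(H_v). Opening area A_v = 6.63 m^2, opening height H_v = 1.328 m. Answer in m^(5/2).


sqrt(H_v) = 1.1524
VF = 6.63 * 1.1524 = 7.6403 m^(5/2)

7.6403 m^(5/2)


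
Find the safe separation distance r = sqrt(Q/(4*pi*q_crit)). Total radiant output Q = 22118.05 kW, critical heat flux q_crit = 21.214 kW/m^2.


4*pi*q_crit = 266.58
Q/(4*pi*q_crit) = 82.969
r = sqrt(82.969) = 9.1087 m

9.1087 m


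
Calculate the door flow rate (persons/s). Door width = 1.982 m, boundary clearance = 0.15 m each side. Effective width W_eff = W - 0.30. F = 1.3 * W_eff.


W_eff = 1.982 - 0.30 = 1.682 m
F = 1.3 * 1.682 = 2.1866 persons/s

2.1866 persons/s


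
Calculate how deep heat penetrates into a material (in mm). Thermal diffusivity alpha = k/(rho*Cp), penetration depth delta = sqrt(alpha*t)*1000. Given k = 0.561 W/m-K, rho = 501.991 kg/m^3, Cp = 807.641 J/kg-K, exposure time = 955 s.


alpha = 0.561 / (501.991 * 807.641) = 1.3837e-06 m^2/s
alpha * t = 0.0013215
delta = sqrt(0.0013215) * 1000 = 36.352 mm

36.352 mm


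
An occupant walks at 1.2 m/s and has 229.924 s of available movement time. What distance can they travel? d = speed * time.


d = 1.2 * 229.924 = 275.91 m

275.91 m


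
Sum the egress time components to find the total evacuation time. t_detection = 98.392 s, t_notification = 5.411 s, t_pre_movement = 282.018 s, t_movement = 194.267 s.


Total = 98.392 + 5.411 + 282.018 + 194.267 = 580.088 s

580.088 s


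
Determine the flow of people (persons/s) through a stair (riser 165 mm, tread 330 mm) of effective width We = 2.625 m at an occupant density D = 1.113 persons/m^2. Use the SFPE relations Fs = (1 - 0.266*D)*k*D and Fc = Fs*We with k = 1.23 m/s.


1 - 0.266*D = 1 - 0.266*1.113 = 0.70394
Fs = 0.70394 * 1.23 * 1.113 = 0.96369 persons/(s*m)
Fc = 0.96369 * 2.625 = 2.5297 persons/s

2.5297 persons/s


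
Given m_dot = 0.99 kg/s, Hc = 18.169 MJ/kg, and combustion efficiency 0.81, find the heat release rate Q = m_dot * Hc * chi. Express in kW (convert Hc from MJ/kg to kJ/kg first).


Hc = 18.169 MJ/kg = 18.169 * 1000 kJ/kg = 18169 kJ/kg
Q = 0.99 kg/s * 18169 kJ/kg * 0.81 = 14570 kW

14570 kW


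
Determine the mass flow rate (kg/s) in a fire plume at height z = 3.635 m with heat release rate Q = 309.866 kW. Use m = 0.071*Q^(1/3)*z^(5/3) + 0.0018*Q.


Q^(1/3) = 6.7669
z^(5/3) = 8.5936
First term = 0.071 * 6.7669 * 8.5936 = 4.1288
Second term = 0.0018 * 309.866 = 0.55776
m = 4.6866 kg/s

4.6866 kg/s


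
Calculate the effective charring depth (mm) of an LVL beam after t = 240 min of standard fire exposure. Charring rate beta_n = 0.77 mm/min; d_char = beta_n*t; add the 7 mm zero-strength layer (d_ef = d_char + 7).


d_char = 0.77 * 240 = 184.8 mm
d_ef = 184.8 + 1.0*7 = 191.8 mm

191.8 mm


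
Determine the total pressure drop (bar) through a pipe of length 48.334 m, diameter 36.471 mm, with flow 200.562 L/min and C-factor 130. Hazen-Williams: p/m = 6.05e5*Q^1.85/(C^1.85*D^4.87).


Q^1.85 = 18162
C^1.85 = 8143.2
D^4.87 = 4.0428e+07
p/m = 0.033376 bar/m
p_total = 0.033376 * 48.334 = 1.6132 bar

1.6132 bar


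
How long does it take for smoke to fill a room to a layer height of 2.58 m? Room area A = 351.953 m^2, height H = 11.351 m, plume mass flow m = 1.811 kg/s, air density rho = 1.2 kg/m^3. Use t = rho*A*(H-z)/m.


H - z = 8.771 m
t = 1.2 * 351.953 * 8.771 / 1.811 = 2045.5 s

2045.5 s


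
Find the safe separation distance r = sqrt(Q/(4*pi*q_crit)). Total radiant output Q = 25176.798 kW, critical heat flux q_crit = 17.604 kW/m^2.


4*pi*q_crit = 221.22
Q/(4*pi*q_crit) = 113.81
r = sqrt(113.81) = 10.668 m

10.668 m


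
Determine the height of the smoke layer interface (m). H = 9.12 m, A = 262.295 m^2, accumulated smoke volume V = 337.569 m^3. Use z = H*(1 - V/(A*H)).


V/(A*H) = 0.14112
1 - 0.14112 = 0.85888
z = 9.12 * 0.85888 = 7.8330 m

7.8330 m


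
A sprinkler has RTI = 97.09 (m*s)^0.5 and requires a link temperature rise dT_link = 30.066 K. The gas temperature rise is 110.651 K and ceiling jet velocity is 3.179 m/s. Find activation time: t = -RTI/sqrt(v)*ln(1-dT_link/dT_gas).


dT_link/dT_gas = 0.27172
ln(1 - 0.27172) = -0.31707
t = -97.09 / sqrt(3.179) * -0.31707 = 17.266 s

17.266 s


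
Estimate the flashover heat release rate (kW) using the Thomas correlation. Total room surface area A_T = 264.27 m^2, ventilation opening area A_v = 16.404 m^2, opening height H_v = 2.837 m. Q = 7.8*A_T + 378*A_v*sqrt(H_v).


7.8*A_T = 2061.306
sqrt(H_v) = 1.6843
378*A_v*sqrt(H_v) = 10444
Q = 2061.306 + 10444 = 12505 kW

12505 kW


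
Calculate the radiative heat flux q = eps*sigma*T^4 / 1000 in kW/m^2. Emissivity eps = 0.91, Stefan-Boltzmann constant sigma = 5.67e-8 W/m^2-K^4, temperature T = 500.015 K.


T^4 = 6.2508e+10
q = 0.91 * 5.67e-8 * 6.2508e+10 / 1000 = 3.2252 kW/m^2

3.2252 kW/m^2


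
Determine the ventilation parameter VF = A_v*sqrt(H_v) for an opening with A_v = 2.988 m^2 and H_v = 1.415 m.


sqrt(H_v) = 1.1895
VF = 2.988 * 1.1895 = 3.5543 m^(5/2)

3.5543 m^(5/2)


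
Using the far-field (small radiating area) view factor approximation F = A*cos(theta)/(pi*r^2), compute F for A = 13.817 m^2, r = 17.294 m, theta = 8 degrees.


cos(8 deg) = 0.99027
pi*r^2 = 939.60
F = 13.817 * 0.99027 / 939.60 = 0.014562

0.014562


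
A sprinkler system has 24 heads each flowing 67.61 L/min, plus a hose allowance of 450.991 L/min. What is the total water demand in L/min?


Sprinkler demand = 24 * 67.61 = 1622.64 L/min
Total = 1622.64 + 450.991 = 2073.631 L/min

2073.631 L/min


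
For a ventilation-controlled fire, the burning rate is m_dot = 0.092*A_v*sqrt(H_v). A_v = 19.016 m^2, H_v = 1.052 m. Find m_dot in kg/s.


sqrt(H_v) = 1.0257
m_dot = 0.092 * 19.016 * 1.0257 = 1.7944 kg/s

1.7944 kg/s


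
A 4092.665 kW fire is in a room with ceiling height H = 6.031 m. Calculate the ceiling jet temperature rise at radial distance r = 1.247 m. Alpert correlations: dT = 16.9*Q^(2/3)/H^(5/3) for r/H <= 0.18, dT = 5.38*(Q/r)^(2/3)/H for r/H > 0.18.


r/H = 1.247 / 6.031 = 0.20677
r/H > 0.18, so dT = 5.38*(Q/r)^(2/3)/H
Q/r = 3282.0
(Q/r)^(2/3) = 220.85
dT = 5.38 * 220.85 / 6.031 = 197.01 K

197.01 K


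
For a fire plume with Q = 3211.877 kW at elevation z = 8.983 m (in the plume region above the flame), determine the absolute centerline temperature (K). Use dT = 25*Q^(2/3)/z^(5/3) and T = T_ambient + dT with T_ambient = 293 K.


Q^(2/3) = 217.69
z^(5/3) = 38.818
dT = 25 * 217.69 / 38.818 = 140.20 K
T = 293 + 140.20 = 433.20 K

433.20 K


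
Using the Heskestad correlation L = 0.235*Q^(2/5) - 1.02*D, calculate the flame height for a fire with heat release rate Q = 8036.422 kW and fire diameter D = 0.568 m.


Q^(2/5) = 36.478
0.235 * Q^(2/5) = 8.5722
1.02 * D = 0.57936
L = 7.9929 m

7.9929 m


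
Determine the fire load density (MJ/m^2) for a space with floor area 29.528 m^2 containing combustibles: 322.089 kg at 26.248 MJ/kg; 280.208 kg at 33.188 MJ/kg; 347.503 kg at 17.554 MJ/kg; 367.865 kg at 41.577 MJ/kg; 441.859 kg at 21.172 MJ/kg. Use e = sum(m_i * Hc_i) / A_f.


Total energy = 322.089*26.248 + 280.208*33.188 + 347.503*17.554 + 367.865*41.577 + 441.859*21.172
= 8454.192 + 9299.543 + 6100.068 + 15294.72 + 9355.039
= 48503.56 MJ
e = 48503.56 / 29.528 = 1642.6 MJ/m^2

1642.6 MJ/m^2


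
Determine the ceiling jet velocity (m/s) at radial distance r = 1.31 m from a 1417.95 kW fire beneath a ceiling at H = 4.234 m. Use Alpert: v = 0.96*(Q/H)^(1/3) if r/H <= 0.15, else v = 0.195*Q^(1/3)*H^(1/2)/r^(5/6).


r/H = 1.31 / 4.234 = 0.30940
r/H > 0.15, so v = 0.195*Q^(1/3)*H^(1/2)/r^(5/6)
Q^(1/3) = 11.234
H^(1/2) = 2.0577
r^(5/6) = 1.2524
v = 0.195 * 11.234 * 2.0577 / 1.2524 = 3.5995 m/s

3.5995 m/s


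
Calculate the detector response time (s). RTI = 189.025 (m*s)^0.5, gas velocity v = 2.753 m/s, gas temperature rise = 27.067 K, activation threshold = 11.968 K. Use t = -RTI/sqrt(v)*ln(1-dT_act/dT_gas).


dT_act/dT_gas = 0.44216
ln(1 - 0.44216) = -0.58369
t = -189.025 / sqrt(2.753) * -0.58369 = 66.496 s

66.496 s


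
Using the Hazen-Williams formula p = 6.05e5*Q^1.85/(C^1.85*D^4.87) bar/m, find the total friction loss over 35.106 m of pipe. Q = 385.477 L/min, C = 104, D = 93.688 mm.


Q^1.85 = 60827
C^1.85 = 5389.0
D^4.87 = 4.0004e+09
p/m = 0.0017070 bar/m
p_total = 0.0017070 * 35.106 = 0.059927 bar

0.059927 bar


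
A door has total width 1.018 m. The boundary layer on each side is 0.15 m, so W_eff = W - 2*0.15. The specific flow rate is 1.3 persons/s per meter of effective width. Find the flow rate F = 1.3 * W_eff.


W_eff = 1.018 - 0.30 = 0.718 m
F = 1.3 * 0.718 = 0.93340 persons/s

0.93340 persons/s


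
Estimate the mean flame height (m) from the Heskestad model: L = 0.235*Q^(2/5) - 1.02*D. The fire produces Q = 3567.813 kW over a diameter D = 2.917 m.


Q^(2/5) = 26.361
0.235 * Q^(2/5) = 6.1948
1.02 * D = 2.9753
L = 3.2195 m

3.2195 m


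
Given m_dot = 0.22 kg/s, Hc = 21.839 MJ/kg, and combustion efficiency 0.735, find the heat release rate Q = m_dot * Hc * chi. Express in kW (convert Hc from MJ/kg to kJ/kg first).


Hc = 21.839 MJ/kg = 21.839 * 1000 kJ/kg = 21839 kJ/kg
Q = 0.22 kg/s * 21839 kJ/kg * 0.735 = 3531.4 kW

3531.4 kW


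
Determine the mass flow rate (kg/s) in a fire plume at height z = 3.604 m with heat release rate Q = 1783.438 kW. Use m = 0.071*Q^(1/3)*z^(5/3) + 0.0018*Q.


Q^(1/3) = 12.127
z^(5/3) = 8.4718
First term = 0.071 * 12.127 * 8.4718 = 7.2943
Second term = 0.0018 * 1783.438 = 3.2102
m = 10.505 kg/s

10.505 kg/s


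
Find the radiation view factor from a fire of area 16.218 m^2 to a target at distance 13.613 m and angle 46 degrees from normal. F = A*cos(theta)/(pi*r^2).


cos(46 deg) = 0.69466
pi*r^2 = 582.18
F = 16.218 * 0.69466 / 582.18 = 0.019351

0.019351


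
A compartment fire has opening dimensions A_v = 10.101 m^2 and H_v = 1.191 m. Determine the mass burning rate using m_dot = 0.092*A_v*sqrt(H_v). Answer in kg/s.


sqrt(H_v) = 1.0913
m_dot = 0.092 * 10.101 * 1.0913 = 1.0142 kg/s

1.0142 kg/s


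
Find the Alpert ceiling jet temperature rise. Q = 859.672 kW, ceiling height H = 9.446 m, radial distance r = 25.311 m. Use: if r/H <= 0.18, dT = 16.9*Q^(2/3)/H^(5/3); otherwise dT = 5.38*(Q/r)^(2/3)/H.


r/H = 25.311 / 9.446 = 2.6795
r/H > 0.18, so dT = 5.38*(Q/r)^(2/3)/H
Q/r = 33.964
(Q/r)^(2/3) = 10.488
dT = 5.38 * 10.488 / 9.446 = 5.9733 K

5.9733 K


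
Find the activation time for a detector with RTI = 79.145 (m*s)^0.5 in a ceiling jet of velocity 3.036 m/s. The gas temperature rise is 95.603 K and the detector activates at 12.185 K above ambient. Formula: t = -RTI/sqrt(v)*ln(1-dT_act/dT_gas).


dT_act/dT_gas = 0.12745
ln(1 - 0.12745) = -0.13634
t = -79.145 / sqrt(3.036) * -0.13634 = 6.1929 s

6.1929 s


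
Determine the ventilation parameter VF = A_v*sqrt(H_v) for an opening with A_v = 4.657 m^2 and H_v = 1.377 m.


sqrt(H_v) = 1.1735
VF = 4.657 * 1.1735 = 5.4648 m^(5/2)

5.4648 m^(5/2)


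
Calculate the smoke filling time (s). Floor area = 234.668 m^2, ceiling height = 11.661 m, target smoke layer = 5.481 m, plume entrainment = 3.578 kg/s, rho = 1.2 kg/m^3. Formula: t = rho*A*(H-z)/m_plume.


H - z = 6.18 m
t = 1.2 * 234.668 * 6.18 / 3.578 = 486.39 s

486.39 s


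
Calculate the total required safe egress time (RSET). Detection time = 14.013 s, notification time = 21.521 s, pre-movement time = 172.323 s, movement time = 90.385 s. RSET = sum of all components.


Total = 14.013 + 21.521 + 172.323 + 90.385 = 298.242 s

298.242 s


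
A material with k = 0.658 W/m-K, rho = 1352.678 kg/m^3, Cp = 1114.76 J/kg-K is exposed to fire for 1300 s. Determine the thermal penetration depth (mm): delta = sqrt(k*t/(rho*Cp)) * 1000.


alpha = 0.658 / (1352.678 * 1114.76) = 4.3637e-07 m^2/s
alpha * t = 0.00056727
delta = sqrt(0.00056727) * 1000 = 23.818 mm

23.818 mm


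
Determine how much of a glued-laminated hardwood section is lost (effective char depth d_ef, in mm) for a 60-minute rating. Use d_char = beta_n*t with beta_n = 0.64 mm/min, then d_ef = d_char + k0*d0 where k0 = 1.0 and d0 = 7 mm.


d_char = 0.64 * 60 = 38.4 mm
d_ef = 38.4 + 1.0*7 = 45.4 mm

45.4 mm


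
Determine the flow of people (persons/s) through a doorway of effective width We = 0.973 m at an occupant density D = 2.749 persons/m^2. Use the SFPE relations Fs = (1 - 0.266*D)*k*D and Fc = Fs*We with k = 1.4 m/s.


1 - 0.266*D = 1 - 0.266*2.749 = 0.26877
Fs = 0.26877 * 1.4 * 2.749 = 1.0344 persons/(s*m)
Fc = 1.0344 * 0.973 = 1.0064 persons/s

1.0064 persons/s


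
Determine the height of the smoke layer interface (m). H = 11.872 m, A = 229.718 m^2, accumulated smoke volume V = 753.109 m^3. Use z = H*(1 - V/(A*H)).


V/(A*H) = 0.27615
1 - 0.27615 = 0.72385
z = 11.872 * 0.72385 = 8.5936 m

8.5936 m


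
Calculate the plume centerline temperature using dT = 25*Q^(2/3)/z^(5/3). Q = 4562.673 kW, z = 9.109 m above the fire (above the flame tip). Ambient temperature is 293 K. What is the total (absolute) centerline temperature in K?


Q^(2/3) = 275.09
z^(5/3) = 39.730
dT = 25 * 275.09 / 39.730 = 173.10 K
T = 293 + 173.10 = 466.10 K

466.10 K


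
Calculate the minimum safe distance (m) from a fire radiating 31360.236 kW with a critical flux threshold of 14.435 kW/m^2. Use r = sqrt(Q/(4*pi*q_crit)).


4*pi*q_crit = 181.40
Q/(4*pi*q_crit) = 172.88
r = sqrt(172.88) = 13.149 m

13.149 m


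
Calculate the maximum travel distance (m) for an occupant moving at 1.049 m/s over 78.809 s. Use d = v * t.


d = 1.049 * 78.809 = 82.671 m

82.671 m


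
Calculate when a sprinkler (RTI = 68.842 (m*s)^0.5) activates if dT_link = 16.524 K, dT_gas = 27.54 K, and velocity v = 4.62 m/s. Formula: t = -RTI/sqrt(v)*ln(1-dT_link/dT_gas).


dT_link/dT_gas = 0.6
ln(1 - 0.6) = -0.91629
t = -68.842 / sqrt(4.62) * -0.91629 = 29.347 s

29.347 s


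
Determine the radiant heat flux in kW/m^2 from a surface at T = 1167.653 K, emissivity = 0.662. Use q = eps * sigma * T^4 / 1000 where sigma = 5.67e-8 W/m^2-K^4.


T^4 = 1.8589e+12
q = 0.662 * 5.67e-8 * 1.8589e+12 / 1000 = 69.774 kW/m^2

69.774 kW/m^2


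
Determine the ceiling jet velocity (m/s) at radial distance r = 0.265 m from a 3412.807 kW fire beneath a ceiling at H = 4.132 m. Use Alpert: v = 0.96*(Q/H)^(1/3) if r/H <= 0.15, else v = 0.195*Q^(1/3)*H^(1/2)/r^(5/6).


r/H = 0.265 / 4.132 = 0.064134
r/H <= 0.15, so v = 0.96*(Q/H)^(1/3)
Q/H = 825.95
(Q/H)^(1/3) = 9.3825
v = 0.96 * 9.3825 = 9.0072 m/s

9.0072 m/s


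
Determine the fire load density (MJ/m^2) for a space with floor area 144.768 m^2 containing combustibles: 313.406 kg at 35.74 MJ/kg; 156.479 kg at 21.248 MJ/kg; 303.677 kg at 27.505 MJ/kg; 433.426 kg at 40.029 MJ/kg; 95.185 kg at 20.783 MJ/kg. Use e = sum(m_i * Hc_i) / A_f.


Total energy = 313.406*35.74 + 156.479*21.248 + 303.677*27.505 + 433.426*40.029 + 95.185*20.783
= 11201.13 + 3324.866 + 8352.636 + 17349.61 + 1978.230
= 42206.47 MJ
e = 42206.47 / 144.768 = 291.55 MJ/m^2

291.55 MJ/m^2


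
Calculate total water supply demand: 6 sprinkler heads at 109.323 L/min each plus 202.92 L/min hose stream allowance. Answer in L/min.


Sprinkler demand = 6 * 109.323 = 655.938 L/min
Total = 655.938 + 202.92 = 858.858 L/min

858.858 L/min


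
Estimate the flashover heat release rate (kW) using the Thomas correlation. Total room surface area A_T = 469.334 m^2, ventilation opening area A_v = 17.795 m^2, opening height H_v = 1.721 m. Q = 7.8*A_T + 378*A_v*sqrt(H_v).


7.8*A_T = 3660.8
sqrt(H_v) = 1.3119
378*A_v*sqrt(H_v) = 8824.3
Q = 3660.8 + 8824.3 = 12485 kW

12485 kW


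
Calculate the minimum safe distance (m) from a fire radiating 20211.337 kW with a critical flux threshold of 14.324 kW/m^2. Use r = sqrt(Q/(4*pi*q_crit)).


4*pi*q_crit = 180.00
Q/(4*pi*q_crit) = 112.28
r = sqrt(112.28) = 10.596 m

10.596 m


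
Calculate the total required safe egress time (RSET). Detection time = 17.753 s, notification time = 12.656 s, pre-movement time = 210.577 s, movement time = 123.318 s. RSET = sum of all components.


Total = 17.753 + 12.656 + 210.577 + 123.318 = 364.304 s

364.304 s


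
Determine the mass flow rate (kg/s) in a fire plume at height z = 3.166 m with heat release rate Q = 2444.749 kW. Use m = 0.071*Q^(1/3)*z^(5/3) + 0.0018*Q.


Q^(1/3) = 13.471
z^(5/3) = 6.8263
First term = 0.071 * 13.471 * 6.8263 = 6.5291
Second term = 0.0018 * 2444.749 = 4.4005
m = 10.930 kg/s

10.930 kg/s


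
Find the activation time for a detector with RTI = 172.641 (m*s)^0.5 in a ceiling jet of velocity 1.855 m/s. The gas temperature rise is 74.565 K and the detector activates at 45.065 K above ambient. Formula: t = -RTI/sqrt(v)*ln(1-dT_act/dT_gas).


dT_act/dT_gas = 0.60437
ln(1 - 0.60437) = -0.92728
t = -172.641 / sqrt(1.855) * -0.92728 = 117.54 s

117.54 s


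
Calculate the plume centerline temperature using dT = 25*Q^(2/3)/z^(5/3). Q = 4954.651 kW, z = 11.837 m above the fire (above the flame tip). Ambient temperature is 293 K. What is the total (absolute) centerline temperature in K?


Q^(2/3) = 290.63
z^(5/3) = 61.480
dT = 25 * 290.63 / 61.480 = 118.18 K
T = 293 + 118.18 = 411.18 K

411.18 K


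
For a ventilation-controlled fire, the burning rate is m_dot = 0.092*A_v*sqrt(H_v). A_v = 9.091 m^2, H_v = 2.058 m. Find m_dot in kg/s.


sqrt(H_v) = 1.4346
m_dot = 0.092 * 9.091 * 1.4346 = 1.1998 kg/s

1.1998 kg/s


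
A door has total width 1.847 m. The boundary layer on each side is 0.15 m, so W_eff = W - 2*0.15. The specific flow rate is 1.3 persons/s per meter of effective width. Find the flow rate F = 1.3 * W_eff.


W_eff = 1.847 - 0.30 = 1.547 m
F = 1.3 * 1.547 = 2.0111 persons/s

2.0111 persons/s


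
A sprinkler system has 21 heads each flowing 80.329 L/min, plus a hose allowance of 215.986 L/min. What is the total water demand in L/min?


Sprinkler demand = 21 * 80.329 = 1686.909 L/min
Total = 1686.909 + 215.986 = 1902.895 L/min

1902.895 L/min


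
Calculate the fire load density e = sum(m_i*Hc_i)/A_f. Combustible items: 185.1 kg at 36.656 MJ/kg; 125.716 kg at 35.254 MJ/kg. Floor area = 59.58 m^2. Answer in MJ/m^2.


Total energy = 185.1*36.656 + 125.716*35.254
= 6785.026 + 4431.992
= 11217.02 MJ
e = 11217.02 / 59.58 = 188.27 MJ/m^2

188.27 MJ/m^2
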